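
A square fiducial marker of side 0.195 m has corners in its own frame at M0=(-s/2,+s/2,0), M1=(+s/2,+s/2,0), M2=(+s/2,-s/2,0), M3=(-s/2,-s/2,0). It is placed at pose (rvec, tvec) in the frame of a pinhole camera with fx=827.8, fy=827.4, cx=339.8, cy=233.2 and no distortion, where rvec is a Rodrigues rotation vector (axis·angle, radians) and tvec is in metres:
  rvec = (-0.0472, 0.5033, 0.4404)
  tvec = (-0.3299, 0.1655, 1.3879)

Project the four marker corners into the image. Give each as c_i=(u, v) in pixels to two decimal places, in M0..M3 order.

Intrinsics K: fx=827.8, fy=827.4, cx=339.8, cy=233.2
Marker side s = 0.195 m; corners in marker frame (Z=0):
  M0 = (-0.0975, +0.0975, 0)
  M1 = (+0.0975, +0.0975, 0)
  M2 = (+0.0975, -0.0975, 0)
  M3 = (-0.0975, -0.0975, 0)
rvec = (-0.0472, 0.5033, 0.4404), |rvec| = θ = 0.67044 rad = 38.413°
Rodrigues: sinθ=0.62133, 1−cosθ=0.21645; R = I + sinθ·[k]× + (1−cosθ)·[k]×²:
    [+0.78462 -0.41958 +0.45642]
    [+0.39670 +0.90553 +0.15048]
    [-0.47644 +0.06299 +0.87695]
t = (-0.3299, 0.1655, 1.3879) m
M0: Pc = R·M0+t = (-0.44731, +0.21511, +1.44050); u = 827.8·(-0.44731)/1.44050 + 339.8 = 82.7475, v = 827.4·(+0.21511)/1.44050 + 233.2 = 356.7566
M1: Pc = R·M1+t = (-0.29431, +0.29247, +1.34759); u = 827.8·(-0.29431)/1.34759 + 339.8 = 159.0114, v = 827.4·(+0.29247)/1.34759 + 233.2 = 412.7708
M2: Pc = R·M2+t = (-0.21249, +0.11589, +1.33530); u = 827.8·(-0.21249)/1.33530 + 339.8 = 208.0701, v = 827.4·(+0.11589)/1.33530 + 233.2 = 305.0089
M3: Pc = R·M3+t = (-0.36549, +0.03853, +1.42821); u = 827.8·(-0.36549)/1.42821 + 339.8 = 127.9589, v = 827.4·(+0.03853)/1.42821 + 233.2 = 255.5229

c0=(82.75, 356.76) c1=(159.01, 412.77) c2=(208.07, 305.01) c3=(127.96, 255.52)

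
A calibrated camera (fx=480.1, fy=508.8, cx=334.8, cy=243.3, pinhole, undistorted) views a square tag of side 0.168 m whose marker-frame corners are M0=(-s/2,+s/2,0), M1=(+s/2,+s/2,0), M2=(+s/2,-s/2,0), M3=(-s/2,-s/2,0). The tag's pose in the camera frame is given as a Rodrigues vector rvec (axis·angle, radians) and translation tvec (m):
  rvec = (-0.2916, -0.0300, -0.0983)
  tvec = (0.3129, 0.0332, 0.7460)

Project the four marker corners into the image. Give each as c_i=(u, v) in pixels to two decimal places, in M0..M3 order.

Intrinsics K: fx=480.1, fy=508.8, cx=334.8, cy=243.3
Marker side s = 0.168 m; corners in marker frame (Z=0):
  M0 = (-0.0840, +0.0840, 0)
  M1 = (+0.0840, +0.0840, 0)
  M2 = (+0.0840, -0.0840, 0)
  M3 = (-0.0840, -0.0840, 0)
rvec = (-0.2916, -0.0300, -0.0983), |rvec| = θ = 0.30918 rad = 17.715°
Rodrigues: sinθ=0.30428, 1−cosθ=0.04742; R = I + sinθ·[k]× + (1−cosθ)·[k]×²:
    [+0.99476 +0.10108 -0.01531]
    [-0.09240 +0.95303 +0.28844]
    [+0.04374 -0.28551 +0.95738]
t = (0.3129, 0.0332, 0.7460) m
M0: Pc = R·M0+t = (+0.23783, +0.12102, +0.71834); u = 480.1·(+0.23783)/0.71834 + 334.8 = 493.7529, v = 508.8·(+0.12102)/0.71834 + 243.3 = 329.0155
M1: Pc = R·M1+t = (+0.40495, +0.10549, +0.72569); u = 480.1·(+0.40495)/0.72569 + 334.8 = 602.7057, v = 508.8·(+0.10549)/0.72569 + 243.3 = 317.2635
M2: Pc = R·M2+t = (+0.38797, -0.05462, +0.77366); u = 480.1·(+0.38797)/0.77366 + 334.8 = 575.5577, v = 508.8·(-0.05462)/0.77366 + 243.3 = 207.3813
M3: Pc = R·M3+t = (+0.22085, -0.03909, +0.76631); u = 480.1·(+0.22085)/0.76631 + 334.8 = 473.1643, v = 508.8·(-0.03909)/0.76631 + 243.3 = 217.3439

c0=(493.75, 329.02) c1=(602.71, 317.26) c2=(575.56, 207.38) c3=(473.16, 217.34)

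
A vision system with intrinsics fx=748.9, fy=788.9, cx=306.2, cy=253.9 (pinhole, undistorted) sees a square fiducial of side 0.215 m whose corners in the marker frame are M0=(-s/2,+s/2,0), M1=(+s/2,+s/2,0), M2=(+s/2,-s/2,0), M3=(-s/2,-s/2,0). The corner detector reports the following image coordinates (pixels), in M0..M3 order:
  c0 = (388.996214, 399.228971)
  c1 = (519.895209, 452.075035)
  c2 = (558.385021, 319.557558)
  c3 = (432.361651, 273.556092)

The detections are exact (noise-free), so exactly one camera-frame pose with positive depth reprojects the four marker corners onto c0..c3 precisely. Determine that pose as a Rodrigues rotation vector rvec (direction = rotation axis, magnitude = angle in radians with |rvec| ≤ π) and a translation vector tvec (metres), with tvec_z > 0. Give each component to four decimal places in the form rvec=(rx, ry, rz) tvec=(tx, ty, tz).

rvec=(-0.3149, 0.1436, 0.3643) tvec=(0.2726, 0.1620, 1.2146)

Intrinsics K: fx=748.9, fy=788.9, cx=306.2, cy=253.9
Marker side s = 0.215 m; corners in marker frame (Z=0):
  M0 = (-0.1075, +0.1075, 0)
  M1 = (+0.1075, +0.1075, 0)
  M2 = (+0.1075, -0.1075, 0)
  M3 = (-0.1075, -0.1075, 0)
Detected image corners:
  c0 = (388.996214, 399.228971) px
  c1 = (519.895209, 452.075035) px
  c2 = (558.385021, 319.557558) px
  c3 = (432.361651, 273.556092) px
Planar DLT: solve 8×8 A·h = b for H (H[2,2]=1):
  H  [+521.44143 -298.53353 +474.30799]
  H  [+171.87206 +518.06701 +359.10289]
  H  [-0.15956 -0.22737 +1.00000]
B = K⁻¹H; ‖b₁‖=0.823310, ‖b₂‖=0.823310; λ = 2/(‖b₁‖+‖b₂‖) = 1.214610, sign → tz>0 ⇒ λ=+1.214610
r₁ = λ·B[:,0] = (+0.92494,+0.32699,-0.19380); r₂ = λ·B[:,1] = (-0.37127,+0.88651,-0.27616)
r₃ = r₁×r₂ = (+0.08150,+0.32738,+0.94137); SVD([r₁ r₂ r₃]) → R = UVᵀ:
  R  [+0.92494 -0.37127 +0.08150]
  R  [+0.32699 +0.88651 +0.32738]
  R  [-0.19380 -0.27616 +0.94137]
t = (+0.27265, +0.16197, +1.21461) m
tr R = 2.752820; θ = arccos((tr R − 1)/2) = 0.502440 rad = 28.788°
axis k = ((R−Rᵀ)₃₂, (R−Rᵀ)₁₃, (R−Rᵀ)₂₁) / (2 sinθ) = (-0.626648, +0.285842, +0.724987)
rvec = θ·k = (-0.314853, +0.143618, +0.364263)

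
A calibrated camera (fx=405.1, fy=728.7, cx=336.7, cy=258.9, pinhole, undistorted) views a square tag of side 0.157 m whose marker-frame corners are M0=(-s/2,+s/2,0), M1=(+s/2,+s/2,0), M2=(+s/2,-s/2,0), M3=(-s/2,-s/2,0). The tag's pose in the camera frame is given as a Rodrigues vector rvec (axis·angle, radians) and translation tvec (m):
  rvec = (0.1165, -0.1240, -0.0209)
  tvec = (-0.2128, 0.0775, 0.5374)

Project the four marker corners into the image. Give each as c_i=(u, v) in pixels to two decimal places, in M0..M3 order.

c0=(118.23, 472.82) c1=(239.21, 459.69) c2=(234.27, 255.31) c3=(108.81, 261.35)

Intrinsics K: fx=405.1, fy=728.7, cx=336.7, cy=258.9
Marker side s = 0.157 m; corners in marker frame (Z=0):
  M0 = (-0.0785, +0.0785, 0)
  M1 = (+0.0785, +0.0785, 0)
  M2 = (+0.0785, -0.0785, 0)
  M3 = (-0.0785, -0.0785, 0)
rvec = (0.1165, -0.1240, -0.0209), |rvec| = θ = 0.17142 rad = 9.822°
Rodrigues: sinθ=0.17058, 1−cosθ=0.01466; R = I + sinθ·[k]× + (1−cosθ)·[k]×²:
    [+0.99211 +0.01359 -0.12461]
    [-0.02800 +0.99301 -0.11464]
    [+0.12218 +0.11722 +0.98556]
t = (-0.2128, 0.0775, 0.5374) m
M0: Pc = R·M0+t = (-0.28961, +0.15765, +0.53701); u = 405.1·(-0.28961)/0.53701 + 336.7 = 118.2267, v = 728.7·(+0.15765)/0.53701 + 258.9 = 472.8237
M1: Pc = R·M1+t = (-0.13385, +0.15325, +0.55619); u = 405.1·(-0.13385)/0.55619 + 336.7 = 239.2096, v = 728.7·(+0.15325)/0.55619 + 258.9 = 459.6857
M2: Pc = R·M2+t = (-0.13599, -0.00265, +0.53779); u = 405.1·(-0.13599)/0.53779 + 336.7 = 234.2658, v = 728.7·(-0.00265)/0.53779 + 258.9 = 255.3096
M3: Pc = R·M3+t = (-0.29175, +0.00175, +0.51861); u = 405.1·(-0.29175)/0.51861 + 336.7 = 108.8067, v = 728.7·(+0.00175)/0.51861 + 258.9 = 261.3544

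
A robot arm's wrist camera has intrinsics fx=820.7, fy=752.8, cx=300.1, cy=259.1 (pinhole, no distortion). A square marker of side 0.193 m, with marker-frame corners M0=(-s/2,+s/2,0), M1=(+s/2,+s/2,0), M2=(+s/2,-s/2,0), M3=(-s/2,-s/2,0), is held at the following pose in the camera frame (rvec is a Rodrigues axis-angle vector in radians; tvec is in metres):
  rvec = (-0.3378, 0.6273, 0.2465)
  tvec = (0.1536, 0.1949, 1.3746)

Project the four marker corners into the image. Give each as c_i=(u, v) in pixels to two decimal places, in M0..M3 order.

c0=(327.24, 403.96) c1=(425.65, 430.93) c2=(459.88, 325.64) c3=(361.74, 308.01)

Intrinsics K: fx=820.7, fy=752.8, cx=300.1, cy=259.1
Marker side s = 0.193 m; corners in marker frame (Z=0):
  M0 = (-0.0965, +0.0965, 0)
  M1 = (+0.0965, +0.0965, 0)
  M2 = (+0.0965, -0.0965, 0)
  M3 = (-0.0965, -0.0965, 0)
rvec = (-0.3378, 0.6273, 0.2465), |rvec| = θ = 0.75391 rad = 43.196°
Rodrigues: sinθ=0.68449, 1−cosθ=0.27098; R = I + sinθ·[k]× + (1−cosθ)·[k]×²:
    [+0.78342 -0.32483 +0.52984]
    [+0.12278 +0.91663 +0.38042]
    [-0.60924 -0.23298 +0.75799]
t = (0.1536, 0.1949, 1.3746) m
M0: Pc = R·M0+t = (+0.04665, +0.27151, +1.41091); u = 820.7·(+0.04665)/1.41091 + 300.1 = 327.2375, v = 752.8·(+0.27151)/1.41091 + 259.1 = 403.9641
M1: Pc = R·M1+t = (+0.19785, +0.29520, +1.29333); u = 820.7·(+0.19785)/1.29333 + 300.1 = 425.6514, v = 752.8·(+0.29520)/1.29333 + 259.1 = 430.9272
M2: Pc = R·M2+t = (+0.26055, +0.11829, +1.33829); u = 820.7·(+0.26055)/1.33829 + 300.1 = 459.8788, v = 752.8·(+0.11829)/1.33829 + 259.1 = 325.6411
M3: Pc = R·M3+t = (+0.10935, +0.09460, +1.45587); u = 820.7·(+0.10935)/1.45587 + 300.1 = 361.7401, v = 752.8·(+0.09460)/1.45587 + 259.1 = 308.0142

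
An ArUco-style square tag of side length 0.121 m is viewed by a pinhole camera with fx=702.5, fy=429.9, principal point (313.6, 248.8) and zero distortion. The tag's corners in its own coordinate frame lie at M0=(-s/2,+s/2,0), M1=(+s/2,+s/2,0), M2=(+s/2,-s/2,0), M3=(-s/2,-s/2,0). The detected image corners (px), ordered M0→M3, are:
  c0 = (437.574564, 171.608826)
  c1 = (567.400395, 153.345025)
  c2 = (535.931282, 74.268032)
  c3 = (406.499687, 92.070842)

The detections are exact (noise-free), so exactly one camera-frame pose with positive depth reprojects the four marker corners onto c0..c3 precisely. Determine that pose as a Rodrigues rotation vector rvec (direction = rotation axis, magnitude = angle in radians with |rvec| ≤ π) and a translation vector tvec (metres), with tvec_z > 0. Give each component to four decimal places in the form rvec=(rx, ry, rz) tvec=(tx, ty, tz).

rvec=(-0.0249, -0.0228, -0.2297) tvec=(0.1565, -0.1860, 0.6342)

Intrinsics K: fx=702.5, fy=429.9, cx=313.6, cy=248.8
Marker side s = 0.121 m; corners in marker frame (Z=0):
  M0 = (-0.0605, +0.0605, 0)
  M1 = (+0.0605, +0.0605, 0)
  M2 = (+0.0605, -0.0605, 0)
  M3 = (-0.0605, -0.0605, 0)
Detected image corners:
  c0 = (437.574564, 171.608826) px
  c1 = (567.400395, 153.345025) px
  c2 = (535.931282, 74.268032) px
  c3 = (406.499687, 92.070842) px
Planar DLT: solve 8×8 A·h = b for H (H[2,2]=1):
  H  [+1090.84207 +241.50105 +486.97588]
  H  [-144.10357 +651.15322 +122.71777]
  H  [+0.04012 -0.03481 +1.00000]
B = K⁻¹H; ‖b₁‖=1.576693, ‖b₂‖=1.576693; λ = 2/(‖b₁‖+‖b₂‖) = 0.634239, sign → tz>0 ⇒ λ=+0.634239
r₁ = λ·B[:,0] = (+0.97349,-0.22733,+0.02545); r₂ = λ·B[:,1] = (+0.22789,+0.97344,-0.02208)
r₃ = r₁×r₂ = (-0.01975,+0.02729,+0.99943); SVD([r₁ r₂ r₃]) → R = UVᵀ:
  R  [+0.97349 +0.22789 -0.01975]
  R  [-0.22733 +0.97344 +0.02729]
  R  [+0.02545 -0.02208 +0.99943]
t = (+0.15653, -0.18601, +0.63424) m
tr R = 2.946355; θ = arccos((tr R − 1)/2) = 0.232136 rad = 13.300°
axis k = ((R−Rᵀ)₃₂, (R−Rᵀ)₁₃, (R−Rᵀ)₂₁) / (2 sinθ) = (-0.107309, -0.098236, -0.989361)
rvec = θ·k = (-0.024910, -0.022804, -0.229666)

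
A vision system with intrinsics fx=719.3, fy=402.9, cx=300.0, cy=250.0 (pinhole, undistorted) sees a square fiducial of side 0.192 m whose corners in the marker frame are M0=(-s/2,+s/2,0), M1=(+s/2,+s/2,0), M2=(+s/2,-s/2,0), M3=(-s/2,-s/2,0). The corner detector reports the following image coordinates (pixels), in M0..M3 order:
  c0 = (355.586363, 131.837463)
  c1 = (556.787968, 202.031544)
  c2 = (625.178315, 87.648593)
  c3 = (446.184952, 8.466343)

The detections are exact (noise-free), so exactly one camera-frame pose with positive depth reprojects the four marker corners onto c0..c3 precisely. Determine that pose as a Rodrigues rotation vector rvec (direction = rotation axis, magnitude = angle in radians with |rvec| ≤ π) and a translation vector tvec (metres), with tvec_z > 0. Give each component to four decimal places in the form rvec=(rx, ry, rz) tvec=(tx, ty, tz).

Intrinsics K: fx=719.3, fy=402.9, cx=300.0, cy=250.0
Marker side s = 0.192 m; corners in marker frame (Z=0):
  M0 = (-0.0960, +0.0960, 0)
  M1 = (+0.0960, +0.0960, 0)
  M2 = (+0.0960, -0.0960, 0)
  M3 = (-0.0960, -0.0960, 0)
Detected image corners:
  c0 = (355.586363, 131.837463) px
  c1 = (556.787968, 202.031544) px
  c2 = (625.178315, 87.648593) px
  c3 = (446.184952, 8.466343) px
Planar DLT: solve 8×8 A·h = b for H (H[2,2]=1):
  H  [+1292.94453 -584.91831 +502.88354]
  H  [+455.85837 +579.99054 +107.69395]
  H  [+0.61461 -0.35145 +1.00000]
B = K⁻¹H; ‖b₁‖=1.820868, ‖b₂‖=1.820868; λ = 2/(‖b₁‖+‖b₂‖) = 0.549189, sign → tz>0 ⇒ λ=+0.549189
r₁ = λ·B[:,0] = (+0.84639,+0.41193,+0.33754); r₂ = λ·B[:,1] = (-0.36609,+0.91034,-0.19301)
r₃ = r₁×r₂ = (-0.38678,+0.03980,+0.92131); SVD([r₁ r₂ r₃]) → R = UVᵀ:
  R  [+0.84639 -0.36609 -0.38678]
  R  [+0.41193 +0.91034 +0.03980]
  R  [+0.33754 -0.19301 +0.92131]
t = (+0.15490, -0.19398, +0.54919) m
tr R = 2.678048; θ = arccos((tr R − 1)/2) = 0.575309 rad = 32.963°
axis k = ((R−Rᵀ)₃₂, (R−Rᵀ)₁₃, (R−Rᵀ)₂₁) / (2 sinθ) = (-0.213944, -0.665617, +0.714970)
rvec = θ·k = (-0.123084, -0.382936, +0.411329)

rvec=(-0.1231, -0.3829, 0.4113) tvec=(0.1549, -0.1940, 0.5492)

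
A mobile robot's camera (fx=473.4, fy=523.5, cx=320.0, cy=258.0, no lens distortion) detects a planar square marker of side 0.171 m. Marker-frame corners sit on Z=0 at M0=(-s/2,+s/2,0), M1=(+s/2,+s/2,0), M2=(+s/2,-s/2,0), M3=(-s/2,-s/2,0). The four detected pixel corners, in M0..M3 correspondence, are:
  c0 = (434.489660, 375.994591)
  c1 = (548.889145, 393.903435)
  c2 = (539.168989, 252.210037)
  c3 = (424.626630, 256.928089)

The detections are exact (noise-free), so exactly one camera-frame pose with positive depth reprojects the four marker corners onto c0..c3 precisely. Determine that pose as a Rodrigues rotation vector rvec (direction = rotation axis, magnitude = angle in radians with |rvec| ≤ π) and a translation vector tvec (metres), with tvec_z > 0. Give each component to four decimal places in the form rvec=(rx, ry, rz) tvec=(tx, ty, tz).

Intrinsics K: fx=473.4, fy=523.5, cx=320.0, cy=258.0
Marker side s = 0.171 m; corners in marker frame (Z=0):
  M0 = (-0.0855, +0.0855, 0)
  M1 = (+0.0855, +0.0855, 0)
  M2 = (+0.0855, -0.0855, 0)
  M3 = (-0.0855, -0.0855, 0)
Detected image corners:
  c0 = (434.489660, 375.994591) px
  c1 = (548.889145, 393.903435) px
  c2 = (539.168989, 252.210037) px
  c3 = (424.626630, 256.928089) px
Planar DLT: solve 8×8 A·h = b for H (H[2,2]=1):
  H  [+173.04877 +103.30857 +481.84329]
  H  [-286.94421 +786.91125 +319.99837]
  H  [-1.01967 +0.09452 +1.00000]
B = K⁻¹H; ‖b₁‖=1.467791, ‖b₂‖=1.467791; λ = 2/(‖b₁‖+‖b₂‖) = 0.681296, sign → tz>0 ⇒ λ=+0.681296
r₁ = λ·B[:,0] = (+0.71863,-0.03106,-0.69470); r₂ = λ·B[:,1] = (+0.10515,+0.99237,+0.06440)
r₃ = r₁×r₂ = (+0.68740,-0.11932,+0.71641); SVD([r₁ r₂ r₃]) → R = UVᵀ:
  R  [+0.71863 +0.10515 +0.68740]
  R  [-0.03106 +0.99237 -0.11932]
  R  [-0.69470 +0.06440 +0.71641]
t = (+0.23292, +0.08069, +0.68130) m
tr R = 2.427416; θ = arccos((tr R − 1)/2) = 0.776019 rad = 44.463°
axis k = ((R−Rᵀ)₃₂, (R−Rᵀ)₁₃, (R−Rᵀ)₂₁) / (2 sinθ) = (+0.131144, +0.986583, -0.097233)
rvec = θ·k = (+0.101770, +0.765607, -0.075455)

rvec=(0.1018, 0.7656, -0.0755) tvec=(0.2329, 0.0807, 0.6813)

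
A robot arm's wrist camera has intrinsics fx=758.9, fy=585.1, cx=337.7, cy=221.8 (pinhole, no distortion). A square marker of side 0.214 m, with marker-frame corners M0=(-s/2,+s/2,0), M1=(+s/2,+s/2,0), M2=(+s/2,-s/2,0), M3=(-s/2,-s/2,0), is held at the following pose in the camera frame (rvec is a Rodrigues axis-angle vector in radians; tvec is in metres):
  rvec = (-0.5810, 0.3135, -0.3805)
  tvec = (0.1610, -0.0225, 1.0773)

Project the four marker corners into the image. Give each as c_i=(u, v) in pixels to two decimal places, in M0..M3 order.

c0=(406.68, 281.83) c1=(553.55, 229.88) c2=(492.12, 142.91) c3=(363.10, 192.14)

Intrinsics K: fx=758.9, fy=585.1, cx=337.7, cy=221.8
Marker side s = 0.214 m; corners in marker frame (Z=0):
  M0 = (-0.1070, +0.1070, 0)
  M1 = (+0.1070, +0.1070, 0)
  M2 = (+0.1070, -0.1070, 0)
  M3 = (-0.1070, -0.1070, 0)
rvec = (-0.5810, 0.3135, -0.3805), |rvec| = θ = 0.76199 rad = 43.659°
Rodrigues: sinθ=0.69036, 1−cosθ=0.27653; R = I + sinθ·[k]× + (1−cosθ)·[k]×²:
    [+0.88424 +0.25798 +0.38932]
    [-0.43148 +0.77027 +0.46957]
    [-0.17874 -0.58320 +0.79242]
t = (0.1610, -0.0225, 1.0773) m
M0: Pc = R·M0+t = (+0.09399, +0.10609, +1.03402); u = 758.9·(+0.09399)/1.03402 + 337.7 = 406.6827, v = 585.1·(+0.10609)/1.03402 + 221.8 = 281.8297
M1: Pc = R·M1+t = (+0.28322, +0.01375, +0.99577); u = 758.9·(+0.28322)/0.99577 + 337.7 = 553.5463, v = 585.1·(+0.01375)/0.99577 + 221.8 = 229.8797
M2: Pc = R·M2+t = (+0.22801, -0.15109, +1.12058); u = 758.9·(+0.22801)/1.12058 + 337.7 = 492.1170, v = 585.1·(-0.15109)/1.12058 + 221.8 = 142.9106
M3: Pc = R·M3+t = (+0.03878, -0.05875, +1.15883); u = 758.9·(+0.03878)/1.15883 + 337.7 = 363.0981, v = 585.1·(-0.05875)/1.15883 + 221.8 = 192.1363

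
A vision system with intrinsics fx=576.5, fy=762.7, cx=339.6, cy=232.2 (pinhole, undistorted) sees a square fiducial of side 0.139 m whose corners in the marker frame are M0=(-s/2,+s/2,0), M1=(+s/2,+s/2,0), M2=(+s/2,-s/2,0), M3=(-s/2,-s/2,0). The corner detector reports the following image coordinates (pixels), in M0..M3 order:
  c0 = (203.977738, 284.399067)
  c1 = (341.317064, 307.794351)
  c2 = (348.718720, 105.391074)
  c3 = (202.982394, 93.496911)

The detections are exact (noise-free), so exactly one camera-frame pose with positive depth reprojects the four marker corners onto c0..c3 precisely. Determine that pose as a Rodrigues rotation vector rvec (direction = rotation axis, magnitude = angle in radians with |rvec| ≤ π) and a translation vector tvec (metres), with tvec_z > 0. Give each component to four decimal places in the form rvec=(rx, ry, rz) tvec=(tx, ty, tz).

rvec=(0.2160, 0.2562, 0.0743) tvec=(-0.0623, -0.0222, 0.5311)

Intrinsics K: fx=576.5, fy=762.7, cx=339.6, cy=232.2
Marker side s = 0.139 m; corners in marker frame (Z=0):
  M0 = (-0.0695, +0.0695, 0)
  M1 = (+0.0695, +0.0695, 0)
  M2 = (+0.0695, -0.0695, 0)
  M3 = (-0.0695, -0.0695, 0)
Detected image corners:
  c0 = (203.977738, 284.399067) px
  c1 = (341.317064, 307.794351) px
  c2 = (348.718720, 105.391074) px
  c3 = (202.982394, 93.496911) px
Planar DLT: solve 8×8 A·h = b for H (H[2,2]=1):
  H  [+891.74544 +92.12690 +271.94940]
  H  [+37.53592 +1495.81091 +200.33530]
  H  [-0.45812 +0.41644 +1.00000]
B = K⁻¹H; ‖b₁‖=1.883039, ‖b₂‖=1.883039; λ = 2/(‖b₁‖+‖b₂‖) = 0.531056, sign → tz>0 ⇒ λ=+0.531056
r₁ = λ·B[:,0] = (+0.96476,+0.10020,-0.24329); r₂ = λ·B[:,1] = (-0.04541,+0.97418,+0.22116)
r₃ = r₁×r₂ = (+0.25916,-0.20232,+0.94441); SVD([r₁ r₂ r₃]) → R = UVᵀ:
  R  [+0.96476 -0.04541 +0.25916]
  R  [+0.10020 +0.97418 -0.20232]
  R  [-0.24329 +0.22116 +0.94441]
t = (-0.06232, -0.02219, +0.53106) m
tr R = 2.883351; θ = arccos((tr R − 1)/2) = 0.343221 rad = 19.665°
axis k = ((R−Rᵀ)₃₂, (R−Rᵀ)₁₃, (R−Rᵀ)₂₁) / (2 sinθ) = (+0.629188, +0.746535, +0.216352)
rvec = θ·k = (+0.215950, +0.256226, +0.074257)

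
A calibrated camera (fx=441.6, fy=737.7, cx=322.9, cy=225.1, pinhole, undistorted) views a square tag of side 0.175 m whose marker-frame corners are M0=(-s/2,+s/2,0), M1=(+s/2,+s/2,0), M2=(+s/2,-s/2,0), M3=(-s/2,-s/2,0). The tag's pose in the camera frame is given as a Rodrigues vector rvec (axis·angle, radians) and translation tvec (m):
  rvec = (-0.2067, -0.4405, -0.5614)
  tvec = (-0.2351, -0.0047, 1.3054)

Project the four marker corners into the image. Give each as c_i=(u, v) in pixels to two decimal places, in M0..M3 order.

c0=(234.25, 288.82) c1=(283.22, 239.93) c2=(251.86, 160.60) c3=(201.40, 204.03)

Intrinsics K: fx=441.6, fy=737.7, cx=322.9, cy=225.1
Marker side s = 0.175 m; corners in marker frame (Z=0):
  M0 = (-0.0875, +0.0875, 0)
  M1 = (+0.0875, +0.0875, 0)
  M2 = (+0.0875, -0.0875, 0)
  M3 = (-0.0875, -0.0875, 0)
rvec = (-0.2067, -0.4405, -0.5614), |rvec| = θ = 0.74292 rad = 42.566°
Rodrigues: sinθ=0.67644, 1−cosθ=0.26351; R = I + sinθ·[k]× + (1−cosθ)·[k]×²:
    [+0.75689 +0.55463 -0.34568]
    [-0.46769 +0.82913 +0.30627]
    [+0.45648 -0.07014 +0.88696]
t = (-0.2351, -0.0047, 1.3054) m
M0: Pc = R·M0+t = (-0.25280, +0.10877, +1.25932); u = 441.6·(-0.25280)/1.25932 + 322.9 = 234.2527, v = 737.7·(+0.10877)/1.25932 + 225.1 = 288.8180
M1: Pc = R·M1+t = (-0.12034, +0.02693, +1.33921); u = 441.6·(-0.12034)/1.33921 + 322.9 = 283.2177, v = 737.7·(+0.02693)/1.33921 + 225.1 = 239.9321
M2: Pc = R·M2+t = (-0.21740, -0.11817, +1.35148); u = 441.6·(-0.21740)/1.35148 + 322.9 = 251.8631, v = 737.7·(-0.11817)/1.35148 + 225.1 = 160.5960
M3: Pc = R·M3+t = (-0.34986, -0.03633, +1.27159); u = 441.6·(-0.34986)/1.27159 + 322.9 = 201.4010, v = 737.7·(-0.03633)/1.27159 + 225.1 = 204.0260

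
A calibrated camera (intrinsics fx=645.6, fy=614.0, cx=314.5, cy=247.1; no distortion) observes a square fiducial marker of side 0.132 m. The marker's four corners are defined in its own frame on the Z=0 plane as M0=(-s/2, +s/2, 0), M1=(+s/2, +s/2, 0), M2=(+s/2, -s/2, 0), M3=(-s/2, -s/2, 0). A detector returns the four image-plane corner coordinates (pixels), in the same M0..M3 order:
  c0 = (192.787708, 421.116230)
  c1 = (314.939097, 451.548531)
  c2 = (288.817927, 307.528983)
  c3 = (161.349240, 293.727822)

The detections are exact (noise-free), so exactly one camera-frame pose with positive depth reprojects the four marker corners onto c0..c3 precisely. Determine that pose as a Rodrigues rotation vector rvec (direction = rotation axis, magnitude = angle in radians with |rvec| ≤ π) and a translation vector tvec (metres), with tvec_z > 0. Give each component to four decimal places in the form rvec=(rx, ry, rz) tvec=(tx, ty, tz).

rvec=(0.3364, 0.5736, -0.0572) tvec=(-0.0647, 0.1065, 0.5310)

Intrinsics K: fx=645.6, fy=614.0, cx=314.5, cy=247.1
Marker side s = 0.132 m; corners in marker frame (Z=0):
  M0 = (-0.0660, +0.0660, 0)
  M1 = (+0.0660, +0.0660, 0)
  M2 = (+0.0660, -0.0660, 0)
  M3 = (-0.0660, -0.0660, 0)
Detected image corners:
  c0 = (192.787708, 421.116230) px
  c1 = (314.939097, 451.548531) px
  c2 = (288.817927, 307.528983) px
  c3 = (161.349240, 293.727822) px
Planar DLT: solve 8×8 A·h = b for H (H[2,2]=1):
  H  [+700.68107 +352.96290 +235.80482]
  H  [-205.74137 +1229.36148 +370.23438]
  H  [-1.01935 +0.55780 +1.00000]
B = K⁻¹H; ‖b₁‖=1.883375, ‖b₂‖=1.883375; λ = 2/(‖b₁‖+‖b₂‖) = 0.530962, sign → tz>0 ⇒ λ=+0.530962
r₁ = λ·B[:,0] = (+0.83992,+0.03990,-0.54124); r₂ = λ·B[:,1] = (+0.14601,+0.94391,+0.29617)
r₃ = r₁×r₂ = (+0.52270,-0.32779,+0.78698); SVD([r₁ r₂ r₃]) → R = UVᵀ:
  R  [+0.83992 +0.14601 +0.52270]
  R  [+0.03990 +0.94391 -0.32779]
  R  [-0.54124 +0.29617 +0.78698]
t = (-0.06472, +0.10648, +0.53096) m
tr R = 2.570816; θ = arccos((tr R − 1)/2) = 0.667442 rad = 38.242°
axis k = ((R−Rᵀ)₃₂, (R−Rᵀ)₁₃, (R−Rᵀ)₂₁) / (2 sinθ) = (+0.504023, +0.859427, -0.085713)
rvec = θ·k = (+0.336406, +0.573617, -0.057208)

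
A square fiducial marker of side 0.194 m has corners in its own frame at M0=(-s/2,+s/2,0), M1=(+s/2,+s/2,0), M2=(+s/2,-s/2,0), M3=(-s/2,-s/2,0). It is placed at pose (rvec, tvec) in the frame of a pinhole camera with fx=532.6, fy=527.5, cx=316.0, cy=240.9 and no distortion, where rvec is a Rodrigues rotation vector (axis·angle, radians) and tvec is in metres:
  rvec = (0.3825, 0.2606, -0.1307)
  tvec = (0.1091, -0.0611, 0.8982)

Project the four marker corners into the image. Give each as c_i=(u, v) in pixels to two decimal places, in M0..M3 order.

Intrinsics K: fx=532.6, fy=527.5, cx=316.0, cy=240.9
Marker side s = 0.194 m; corners in marker frame (Z=0):
  M0 = (-0.0970, +0.0970, 0)
  M1 = (+0.0970, +0.0970, 0)
  M2 = (+0.0970, -0.0970, 0)
  M3 = (-0.0970, -0.0970, 0)
rvec = (0.3825, 0.2606, -0.1307), |rvec| = θ = 0.48094 rad = 27.556°
Rodrigues: sinθ=0.46261, 1−cosθ=0.11344; R = I + sinθ·[k]× + (1−cosθ)·[k]×²:
    [+0.95832 +0.17461 +0.22615]
    [-0.07683 +0.91987 -0.38463]
    [-0.27519 +0.35122 +0.89494]
t = (0.1091, -0.0611, 0.8982) m
M0: Pc = R·M0+t = (+0.03308, +0.03558, +0.95896); u = 532.6·(+0.03308)/0.95896 + 316.0 = 334.3725, v = 527.5·(+0.03558)/0.95896 + 240.9 = 260.4716
M1: Pc = R·M1+t = (+0.21899, +0.02067, +0.90558); u = 532.6·(+0.21899)/0.90558 + 316.0 = 444.7976, v = 527.5·(+0.02067)/0.90558 + 240.9 = 252.9429
M2: Pc = R·M2+t = (+0.18512, -0.15778, +0.83744); u = 532.6·(+0.18512)/0.83744 + 316.0 = 433.7338, v = 527.5·(-0.15778)/0.83744 + 240.9 = 141.5148
M3: Pc = R·M3+t = (-0.00079, -0.14287, +0.89082); u = 532.6·(-0.00079)/0.89082 + 316.0 = 315.5257, v = 527.5·(-0.14287)/0.89082 + 240.9 = 156.2972

c0=(334.37, 260.47) c1=(444.80, 252.94) c2=(433.73, 141.51) c3=(315.53, 156.30)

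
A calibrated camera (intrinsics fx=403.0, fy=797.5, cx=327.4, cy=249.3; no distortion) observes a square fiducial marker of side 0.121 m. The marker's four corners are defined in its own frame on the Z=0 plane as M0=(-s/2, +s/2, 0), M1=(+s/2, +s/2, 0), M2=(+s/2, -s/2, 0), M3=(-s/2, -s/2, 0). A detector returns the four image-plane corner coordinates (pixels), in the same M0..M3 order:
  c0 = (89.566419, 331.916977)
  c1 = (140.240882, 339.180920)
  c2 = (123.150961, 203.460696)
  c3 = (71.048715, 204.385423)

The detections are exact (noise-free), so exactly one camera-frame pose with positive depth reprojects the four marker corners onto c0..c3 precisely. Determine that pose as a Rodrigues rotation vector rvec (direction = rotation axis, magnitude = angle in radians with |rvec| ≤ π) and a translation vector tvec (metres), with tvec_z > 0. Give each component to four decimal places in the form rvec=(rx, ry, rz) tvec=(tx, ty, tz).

rvec=(0.3050, 0.3717, -0.0430) tvec=(-0.3825, 0.0192, 0.6943)

Intrinsics K: fx=403.0, fy=797.5, cx=327.4, cy=249.3
Marker side s = 0.121 m; corners in marker frame (Z=0):
  M0 = (-0.0605, +0.0605, 0)
  M1 = (+0.0605, +0.0605, 0)
  M2 = (+0.0605, -0.0605, 0)
  M3 = (-0.0605, -0.0605, 0)
Detected image corners:
  c0 = (89.566419, 331.916977) px
  c1 = (140.240882, 339.180920) px
  c2 = (123.150961, 203.460696) px
  c3 = (71.048715, 204.385423) px
Planar DLT: solve 8×8 A·h = b for H (H[2,2]=1):
  H  [+369.00041 +190.91189 +105.40856]
  H  [-114.31766 +1197.65472 +271.32295]
  H  [-0.52405 +0.41118 +1.00000]
B = K⁻¹H; ‖b₁‖=1.440253, ‖b₂‖=1.440253; λ = 2/(‖b₁‖+‖b₂‖) = 0.694322, sign → tz>0 ⇒ λ=+0.694322
r₁ = λ·B[:,0] = (+0.93135,+0.01422,-0.36386); r₂ = λ·B[:,1] = (+0.09698,+0.95346,+0.28549)
r₃ = r₁×r₂ = (+0.35098,-0.30118,+0.88662); SVD([r₁ r₂ r₃]) → R = UVᵀ:
  R  [+0.93135 +0.09698 +0.35098]
  R  [+0.01422 +0.95346 -0.30118]
  R  [-0.36386 +0.28549 +0.88662]
t = (-0.38247, +0.01917, +0.69432) m
tr R = 2.771431; θ = arccos((tr R − 1)/2) = 0.482763 rad = 27.660°
axis k = ((R−Rᵀ)₃₂, (R−Rᵀ)₁₃, (R−Rᵀ)₂₁) / (2 sinθ) = (+0.631879, +0.769924, -0.089146)
rvec = θ·k = (+0.305048, +0.371691, -0.043036)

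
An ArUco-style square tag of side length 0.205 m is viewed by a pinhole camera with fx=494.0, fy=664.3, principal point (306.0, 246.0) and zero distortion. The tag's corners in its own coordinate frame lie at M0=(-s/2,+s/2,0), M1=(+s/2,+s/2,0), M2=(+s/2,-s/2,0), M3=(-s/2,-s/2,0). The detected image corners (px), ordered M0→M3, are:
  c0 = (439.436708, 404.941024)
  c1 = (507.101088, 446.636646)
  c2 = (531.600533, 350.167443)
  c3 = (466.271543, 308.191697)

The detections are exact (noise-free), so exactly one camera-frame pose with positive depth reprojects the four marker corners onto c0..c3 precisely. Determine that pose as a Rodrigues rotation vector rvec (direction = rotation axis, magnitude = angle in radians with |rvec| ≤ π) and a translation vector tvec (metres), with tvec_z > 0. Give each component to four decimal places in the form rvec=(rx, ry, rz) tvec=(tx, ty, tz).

Intrinsics K: fx=494.0, fy=664.3, cx=306.0, cy=246.0
Marker side s = 0.205 m; corners in marker frame (Z=0):
  M0 = (-0.1025, +0.1025, 0)
  M1 = (+0.1025, +0.1025, 0)
  M2 = (+0.1025, -0.1025, 0)
  M3 = (-0.1025, -0.1025, 0)
Detected image corners:
  c0 = (439.436708, 404.941024) px
  c1 = (507.101088, 446.636646) px
  c2 = (531.600533, 350.167443) px
  c3 = (466.271543, 308.191697) px
Planar DLT: solve 8×8 A·h = b for H (H[2,2]=1):
  H  [+361.08029 -194.23966 +486.54732]
  H  [+232.65520 +417.61647 +376.94287]
  H  [+0.07568 -0.14211 +1.00000]
B = K⁻¹H; ‖b₁‖=0.759913, ‖b₂‖=0.759913; λ = 2/(‖b₁‖+‖b₂‖) = 1.315940, sign → tz>0 ⇒ λ=+1.315940
r₁ = λ·B[:,0] = (+0.90017,+0.42400,+0.09959); r₂ = λ·B[:,1] = (-0.40159,+0.89652,-0.18700)
r₃ = r₁×r₂ = (-0.16858,+0.12834,+0.97730); SVD([r₁ r₂ r₃]) → R = UVᵀ:
  R  [+0.90017 -0.40159 -0.16858]
  R  [+0.42400 +0.89652 +0.12834]
  R  [+0.09959 -0.18700 +0.97730]
t = (+0.48095, +0.25939, +1.31594) m
tr R = 2.773994; θ = arccos((tr R − 1)/2) = 0.479996 rad = 27.502°
axis k = ((R−Rᵀ)₃₂, (R−Rᵀ)₁₃, (R−Rᵀ)₂₁) / (2 sinθ) = (-0.341447, -0.290368, +0.893924)
rvec = θ·k = (-0.163893, -0.139375, +0.429080)

rvec=(-0.1639, -0.1394, 0.4291) tvec=(0.4810, 0.2594, 1.3159)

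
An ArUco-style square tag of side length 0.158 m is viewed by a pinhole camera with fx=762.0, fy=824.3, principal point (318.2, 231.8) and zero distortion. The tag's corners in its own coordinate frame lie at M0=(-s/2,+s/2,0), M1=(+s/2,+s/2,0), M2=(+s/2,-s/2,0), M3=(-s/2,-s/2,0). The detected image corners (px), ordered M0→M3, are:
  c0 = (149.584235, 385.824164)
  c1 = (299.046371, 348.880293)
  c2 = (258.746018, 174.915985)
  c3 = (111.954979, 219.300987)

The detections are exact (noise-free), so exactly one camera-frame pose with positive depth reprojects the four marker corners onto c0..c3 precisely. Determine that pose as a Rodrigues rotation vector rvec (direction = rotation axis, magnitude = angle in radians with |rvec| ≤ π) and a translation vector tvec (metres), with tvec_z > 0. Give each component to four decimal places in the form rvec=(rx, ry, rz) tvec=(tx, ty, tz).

rvec=(-0.0022, 0.2167, -0.2494) tvec=(-0.1123, 0.0456, 0.7432)

Intrinsics K: fx=762.0, fy=824.3, cx=318.2, cy=231.8
Marker side s = 0.158 m; corners in marker frame (Z=0):
  M0 = (-0.0790, +0.0790, 0)
  M1 = (+0.0790, +0.0790, 0)
  M2 = (+0.0790, -0.0790, 0)
  M3 = (-0.0790, -0.0790, 0)
Detected image corners:
  c0 = (149.584235, 385.824164) px
  c1 = (299.046371, 348.880293) px
  c2 = (258.746018, 174.915985) px
  c3 = (111.954979, 219.300987) px
Planar DLT: solve 8×8 A·h = b for H (H[2,2]=1):
  H  [+878.91567 +238.45064 +203.10001]
  H  [-338.14109 +1065.97708 +282.42795]
  H  [-0.28593 -0.03892 +1.00000]
B = K⁻¹H; ‖b₁‖=1.345599, ‖b₂‖=1.345599; λ = 2/(‖b₁‖+‖b₂‖) = 0.743163, sign → tz>0 ⇒ λ=+0.743163
r₁ = λ·B[:,0] = (+0.94592,-0.24510,-0.21249); r₂ = λ·B[:,1] = (+0.24463,+0.96918,-0.02892)
r₃ = r₁×r₂ = (+0.21303,-0.02463,+0.97673); SVD([r₁ r₂ r₃]) → R = UVᵀ:
  R  [+0.94592 +0.24463 +0.21303]
  R  [-0.24510 +0.96918 -0.02463]
  R  [-0.21249 -0.02892 +0.97673]
t = (-0.11225, +0.04564, +0.74316) m
tr R = 2.891842; θ = arccos((tr R − 1)/2) = 0.330374 rad = 18.929°
axis k = ((R−Rᵀ)₃₂, (R−Rᵀ)₁₃, (R−Rᵀ)₂₁) / (2 sinθ) = (-0.006618, +0.655877, -0.754839)
rvec = θ·k = (-0.002186, +0.216685, -0.249379)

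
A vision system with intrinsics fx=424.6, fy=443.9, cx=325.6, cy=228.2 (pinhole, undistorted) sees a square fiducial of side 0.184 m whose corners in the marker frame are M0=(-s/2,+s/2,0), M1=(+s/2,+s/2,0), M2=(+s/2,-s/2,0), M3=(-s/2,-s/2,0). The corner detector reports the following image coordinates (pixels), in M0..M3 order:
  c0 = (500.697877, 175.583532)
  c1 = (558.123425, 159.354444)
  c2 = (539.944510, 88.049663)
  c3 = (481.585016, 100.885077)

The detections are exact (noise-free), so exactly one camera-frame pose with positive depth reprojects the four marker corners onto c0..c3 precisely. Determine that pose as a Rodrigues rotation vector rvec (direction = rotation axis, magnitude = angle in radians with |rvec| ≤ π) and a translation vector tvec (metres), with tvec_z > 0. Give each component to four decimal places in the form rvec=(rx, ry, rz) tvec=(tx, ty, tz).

rvec=(-0.0304, -0.2775, -0.2633) tvec=(0.4974, -0.2374, 1.0822)

Intrinsics K: fx=424.6, fy=443.9, cx=325.6, cy=228.2
Marker side s = 0.184 m; corners in marker frame (Z=0):
  M0 = (-0.0920, +0.0920, 0)
  M1 = (+0.0920, +0.0920, 0)
  M2 = (+0.0920, -0.0920, 0)
  M3 = (-0.0920, -0.0920, 0)
Detected image corners:
  c0 = (500.697877, 175.583532) px
  c1 = (558.123425, 159.354444) px
  c2 = (539.944510, 88.049663) px
  c3 = (481.585016, 100.885077) px
Planar DLT: solve 8×8 A·h = b for H (H[2,2]=1):
  H  [+446.64546 +104.35775 +520.76875]
  H  [-45.74107 +397.30834 +130.81839]
  H  [+0.25383 +0.00592 +1.00000]
B = K⁻¹H; ‖b₁‖=0.924059, ‖b₂‖=0.924059; λ = 2/(‖b₁‖+‖b₂‖) = 1.082182, sign → tz>0 ⇒ λ=+1.082182
r₁ = λ·B[:,0] = (+0.92773,-0.25272,+0.27469); r₂ = λ·B[:,1] = (+0.26106,+0.96530,+0.00641)
r₃ = r₁×r₂ = (-0.26678,+0.06576,+0.96151); SVD([r₁ r₂ r₃]) → R = UVᵀ:
  R  [+0.92773 +0.26106 -0.26678]
  R  [-0.25272 +0.96530 +0.06576]
  R  [+0.27469 +0.00641 +0.96151]
t = (+0.49743, -0.23741, +1.08218) m
tr R = 2.854539; θ = arccos((tr R − 1)/2) = 0.383744 rad = 21.987°
axis k = ((R−Rᵀ)₃₂, (R−Rᵀ)₁₃, (R−Rᵀ)₂₁) / (2 sinθ) = (-0.079267, -0.723124, -0.686155)
rvec = θ·k = (-0.030418, -0.277494, -0.263308)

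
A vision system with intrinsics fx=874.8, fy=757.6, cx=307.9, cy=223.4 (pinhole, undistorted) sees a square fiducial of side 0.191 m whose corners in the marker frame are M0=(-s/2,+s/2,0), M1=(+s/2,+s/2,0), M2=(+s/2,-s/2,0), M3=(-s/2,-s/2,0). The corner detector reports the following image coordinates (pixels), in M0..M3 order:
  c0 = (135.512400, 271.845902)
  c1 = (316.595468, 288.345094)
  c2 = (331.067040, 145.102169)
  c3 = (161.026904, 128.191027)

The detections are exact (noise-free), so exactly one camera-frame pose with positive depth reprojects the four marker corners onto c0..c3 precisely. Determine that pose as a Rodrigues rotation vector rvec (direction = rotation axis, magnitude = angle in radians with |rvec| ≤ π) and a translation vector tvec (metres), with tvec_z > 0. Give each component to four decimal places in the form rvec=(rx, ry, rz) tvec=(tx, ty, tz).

Intrinsics K: fx=874.8, fy=757.6, cx=307.9, cy=223.4
Marker side s = 0.191 m; corners in marker frame (Z=0):
  M0 = (-0.0955, +0.0955, 0)
  M1 = (+0.0955, +0.0955, 0)
  M2 = (+0.0955, -0.0955, 0)
  M3 = (-0.0955, -0.0955, 0)
Detected image corners:
  c0 = (135.512400, 271.845902) px
  c1 = (316.595468, 288.345094) px
  c2 = (331.067040, 145.102169) px
  c3 = (161.026904, 128.191027) px
Planar DLT: solve 8×8 A·h = b for H (H[2,2]=1):
  H  [+930.71499 -180.85056 +236.80080]
  H  [+98.47345 +683.66489 +206.19842]
  H  [+0.05269 -0.32332 +1.00000]
B = K⁻¹H; ‖b₁‖=1.052938, ‖b₂‖=1.052938; λ = 2/(‖b₁‖+‖b₂‖) = 0.949723, sign → tz>0 ⇒ λ=+0.949723
r₁ = λ·B[:,0] = (+0.99282,+0.10869,+0.05004); r₂ = λ·B[:,1] = (-0.08826,+0.94759,-0.30707)
r₃ = r₁×r₂ = (-0.08079,+0.30044,+0.95037); SVD([r₁ r₂ r₃]) → R = UVᵀ:
  R  [+0.99282 -0.08826 -0.08079]
  R  [+0.10869 +0.94759 +0.30044]
  R  [+0.05004 -0.30707 +0.95037]
t = (-0.07719, -0.02156, +0.94972) m
tr R = 2.890773; θ = arccos((tr R − 1)/2) = 0.332018 rad = 19.023°
axis k = ((R−Rᵀ)₃₂, (R−Rᵀ)₁₃, (R−Rᵀ)₂₁) / (2 sinθ) = (-0.931905, -0.200689, +0.302120)
rvec = θ·k = (-0.309409, -0.066632, +0.100309)

rvec=(-0.3094, -0.0666, 0.1003) tvec=(-0.0772, -0.0216, 0.9497)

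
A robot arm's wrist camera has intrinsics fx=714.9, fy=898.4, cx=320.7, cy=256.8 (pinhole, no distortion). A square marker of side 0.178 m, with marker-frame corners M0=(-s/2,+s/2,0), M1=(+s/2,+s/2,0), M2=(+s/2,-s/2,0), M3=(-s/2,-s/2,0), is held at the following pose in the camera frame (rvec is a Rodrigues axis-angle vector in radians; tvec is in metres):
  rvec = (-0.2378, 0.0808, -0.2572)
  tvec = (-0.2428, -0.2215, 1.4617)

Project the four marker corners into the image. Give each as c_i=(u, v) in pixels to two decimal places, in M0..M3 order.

c0=(168.73, 185.49) c1=(253.26, 155.96) c2=(234.39, 57.35) c3=(152.43, 86.59)

Intrinsics K: fx=714.9, fy=898.4, cx=320.7, cy=256.8
Marker side s = 0.178 m; corners in marker frame (Z=0):
  M0 = (-0.0890, +0.0890, 0)
  M1 = (+0.0890, +0.0890, 0)
  M2 = (+0.0890, -0.0890, 0)
  M3 = (-0.0890, -0.0890, 0)
rvec = (-0.2378, 0.0808, -0.2572), |rvec| = θ = 0.35948 rad = 20.597°
Rodrigues: sinθ=0.35179, 1−cosθ=0.06392; R = I + sinθ·[k]× + (1−cosθ)·[k]×²:
    [+0.96405 +0.24219 +0.10932]
    [-0.26120 +0.93931 +0.22243]
    [-0.04882 -0.24299 +0.96880]
t = (-0.2428, -0.2215, 1.4617) m
M0: Pc = R·M0+t = (-0.30705, -0.11465, +1.44442); u = 714.9·(-0.30705)/1.44442 + 320.7 = 168.7311, v = 898.4·(-0.11465)/1.44442 + 256.8 = 185.4870
M1: Pc = R·M1+t = (-0.13544, -0.16115, +1.43573); u = 714.9·(-0.13544)/1.43573 + 320.7 = 253.2574, v = 898.4·(-0.16115)/1.43573 + 256.8 = 155.9622
M2: Pc = R·M2+t = (-0.17855, -0.32835, +1.47898); u = 714.9·(-0.17855)/1.47898 + 320.7 = 234.3914, v = 898.4·(-0.32835)/1.47898 + 256.8 = 57.3483
M3: Pc = R·M3+t = (-0.35016, -0.28185, +1.48767); u = 714.9·(-0.35016)/1.48767 + 320.7 = 152.4328, v = 898.4·(-0.28185)/1.48767 + 256.8 = 86.5907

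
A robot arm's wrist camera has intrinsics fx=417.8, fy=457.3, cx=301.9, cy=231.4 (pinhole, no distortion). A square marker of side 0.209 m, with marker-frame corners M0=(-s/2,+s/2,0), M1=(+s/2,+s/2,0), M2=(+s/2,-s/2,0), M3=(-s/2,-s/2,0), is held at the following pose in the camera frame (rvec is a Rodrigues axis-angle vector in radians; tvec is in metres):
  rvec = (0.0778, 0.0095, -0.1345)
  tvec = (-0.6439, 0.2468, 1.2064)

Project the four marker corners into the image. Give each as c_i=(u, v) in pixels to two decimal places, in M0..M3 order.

c0=(49.90, 368.29) c1=(120.60, 358.11) c2=(108.37, 280.92) c3=(36.75, 291.43)

Intrinsics K: fx=417.8, fy=457.3, cx=301.9, cy=231.4
Marker side s = 0.209 m; corners in marker frame (Z=0):
  M0 = (-0.1045, +0.1045, 0)
  M1 = (+0.1045, +0.1045, 0)
  M2 = (+0.1045, -0.1045, 0)
  M3 = (-0.1045, -0.1045, 0)
rvec = (0.0778, 0.0095, -0.1345), |rvec| = θ = 0.15567 rad = 8.919°
Rodrigues: sinθ=0.15504, 1−cosθ=0.01209; R = I + sinθ·[k]× + (1−cosθ)·[k]×²:
    [+0.99093 +0.13433 +0.00424]
    [-0.13359 +0.98795 -0.07812]
    [-0.01468 +0.07685 +0.99693]
t = (-0.6439, 0.2468, 1.2064) m
M0: Pc = R·M0+t = (-0.73341, +0.36400, +1.21597); u = 417.8·(-0.73341)/1.21597 + 301.9 = 49.9020, v = 457.3·(+0.36400)/1.21597 + 231.4 = 368.2935
M1: Pc = R·M1+t = (-0.52631, +0.33608, +1.21290); u = 417.8·(-0.52631)/1.21290 + 301.9 = 120.6044, v = 457.3·(+0.33608)/1.21290 + 231.4 = 358.1131
M2: Pc = R·M2+t = (-0.55439, +0.12960, +1.19683); u = 417.8·(-0.55439)/1.19683 + 301.9 = 108.3711, v = 457.3·(+0.12960)/1.19683 + 231.4 = 280.9186
M3: Pc = R·M3+t = (-0.76149, +0.15752, +1.19990); u = 417.8·(-0.76149)/1.19990 + 301.9 = 36.7536, v = 457.3·(+0.15752)/1.19990 + 231.4 = 291.4327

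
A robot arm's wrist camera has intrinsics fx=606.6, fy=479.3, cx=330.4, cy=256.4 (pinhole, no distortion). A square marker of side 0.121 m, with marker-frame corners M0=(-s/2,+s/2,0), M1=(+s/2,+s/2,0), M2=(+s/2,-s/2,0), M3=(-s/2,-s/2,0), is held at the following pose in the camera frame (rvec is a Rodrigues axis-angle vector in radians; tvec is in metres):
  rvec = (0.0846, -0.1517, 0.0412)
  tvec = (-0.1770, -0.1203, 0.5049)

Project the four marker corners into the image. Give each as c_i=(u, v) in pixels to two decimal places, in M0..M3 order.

Intrinsics K: fx=606.6, fy=479.3, cx=330.4, cy=256.4
Marker side s = 0.121 m; corners in marker frame (Z=0):
  M0 = (-0.0605, +0.0605, 0)
  M1 = (+0.0605, +0.0605, 0)
  M2 = (+0.0605, -0.0605, 0)
  M3 = (-0.0605, -0.0605, 0)
rvec = (0.0846, -0.1517, 0.0412), |rvec| = θ = 0.17851 rad = 10.228°
Rodrigues: sinθ=0.17757, 1−cosθ=0.01589; R = I + sinθ·[k]× + (1−cosθ)·[k]×²:
    [+0.98768 -0.04738 -0.14916]
    [+0.03458 +0.99558 -0.08727]
    [+0.15263 +0.08103 +0.98495]
t = (-0.1770, -0.1203, 0.5049) m
M0: Pc = R·M0+t = (-0.23962, -0.06216, +0.50057); u = 606.6·(-0.23962)/0.50057 + 330.4 = 40.0217, v = 479.3·(-0.06216)/0.50057 + 256.4 = 196.8817
M1: Pc = R·M1+t = (-0.12011, -0.05797, +0.51904); u = 606.6·(-0.12011)/0.51904 + 330.4 = 190.0247, v = 479.3·(-0.05797)/0.51904 + 256.4 = 202.8636
M2: Pc = R·M2+t = (-0.11438, -0.17844, +0.50923); u = 606.6·(-0.11438)/0.50923 + 330.4 = 194.1511, v = 479.3·(-0.17844)/0.50923 + 256.4 = 88.4478
M3: Pc = R·M3+t = (-0.23389, -0.18263, +0.49076); u = 606.6·(-0.23389)/0.49076 + 330.4 = 41.3065, v = 479.3·(-0.18263)/0.49076 + 256.4 = 78.0406

c0=(40.02, 196.88) c1=(190.02, 202.86) c2=(194.15, 88.45) c3=(41.31, 78.04)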